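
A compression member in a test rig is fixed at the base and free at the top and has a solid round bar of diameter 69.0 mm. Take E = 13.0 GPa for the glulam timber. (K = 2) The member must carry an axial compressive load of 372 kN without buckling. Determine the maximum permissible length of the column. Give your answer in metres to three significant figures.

I = πd⁴/64 = π×69.0⁴/64 = 1.113×10^6 mm⁴
I = 1.113×10^-6 m⁴
At the buckling limit P_cr = P = 3.720×10^5 N
From P_cr = π²EI/(K·L)²:  L = (1/K)·√(π²EI/P_cr) = (1/2)·√(π²×1.30×10^10×1.113×10^-6/3.720×10^5)
L = 0.310 m

L_max ≈ 0.310 m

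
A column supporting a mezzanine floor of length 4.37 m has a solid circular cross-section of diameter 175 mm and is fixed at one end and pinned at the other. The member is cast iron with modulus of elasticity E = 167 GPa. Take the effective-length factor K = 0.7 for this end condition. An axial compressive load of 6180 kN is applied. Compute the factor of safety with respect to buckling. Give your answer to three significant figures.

n ≈ 1.31

I = πd⁴/64 = π×175⁴/64 = 4.604×10^7 mm⁴
I = 4.604×10^7 mm⁴ = 4.604×10^-5 m⁴
Effective length L_e = K·L = 0.7 × 4.37 = 3.059 m
P_cr = π²EI / L_e² = π² × 167×10⁹ × 4.604×10^-5 / 3.059² = 8.109×10^6 N
Factor of safety n = P_cr / P = 8109.2 / 6180 = 1.31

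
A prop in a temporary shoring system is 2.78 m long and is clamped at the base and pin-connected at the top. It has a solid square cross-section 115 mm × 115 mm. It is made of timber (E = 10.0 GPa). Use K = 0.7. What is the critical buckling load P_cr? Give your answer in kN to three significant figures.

I = a⁴/12 = 115⁴/12 = 1.458×10^7 mm⁴
I = 1.458×10^7 mm⁴ = 1.458×10^-5 m⁴
Effective length L_e = K·L = 0.7 × 2.78 = 1.946 m
P_cr = π²EI / L_e² = π² × 10.0×10⁹ × 1.458×10^-5 / 1.946² = 3.799×10^5 N

P_cr ≈ 380 kN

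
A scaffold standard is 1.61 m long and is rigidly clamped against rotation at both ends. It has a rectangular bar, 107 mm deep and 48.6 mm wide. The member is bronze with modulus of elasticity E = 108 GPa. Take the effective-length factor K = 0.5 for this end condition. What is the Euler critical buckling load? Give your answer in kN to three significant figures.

P_cr ≈ 1680 kN

Buckling occurs about the weak axis: I_min = h·b³/12 with b = 48.6 mm (the shorter side).
I_min = 107×48.6³/12 = 1.024×10^6 mm⁴
I = 1.024×10^6 mm⁴ = 1.024×10^-6 m⁴
Effective length L_e = K·L = 0.5 × 1.61 = 0.8050 m
P_cr = π²EI / L_e² = π² × 108×10⁹ × 1.024×10^-6 / 0.8050² = 1.684×10^6 N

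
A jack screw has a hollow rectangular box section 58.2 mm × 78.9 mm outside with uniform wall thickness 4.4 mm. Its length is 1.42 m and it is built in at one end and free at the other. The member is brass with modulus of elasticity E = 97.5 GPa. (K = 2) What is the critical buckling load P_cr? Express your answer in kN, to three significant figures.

P_cr ≈ 70.6 kN

Inner dimensions: h_i = 78.9 − 2×4.4 = 70.10 mm, b_i = 58.2 − 2×4.4 = 49.40 mm
Weak-axis I_min = (h_o·b_o³ − h_i·b_i³)/12 with b_o = 58.2, b_i = 49.40 mm (shorter outer/inner sides).
I_min = (78.9×58.2³ − 70.10×49.40³)/12 = 5.919×10^5 mm⁴
I = 5.919×10^5 mm⁴ = 5.919×10^-7 m⁴
Effective length L_e = K·L = 2 × 1.42 = 2.840 m
P_cr = π²EI / L_e² = π² × 97.5×10⁹ × 5.919×10^-7 / 2.840² = 7.062×10^4 N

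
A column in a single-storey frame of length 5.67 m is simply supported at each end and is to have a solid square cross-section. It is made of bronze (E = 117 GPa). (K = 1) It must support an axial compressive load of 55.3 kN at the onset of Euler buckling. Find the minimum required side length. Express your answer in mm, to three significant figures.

a ≈ 65.6 mm

L_e = K·L = 1 × 5.67 = 5.670 m
Required I = P_cr·L_e²/(π²E) = 5.530×10^4 × 5.670² / (π² × 1.17×10^11) = 1.540×10^-6 m⁴
I_req = 1.540×10^6 mm⁴
Solid square: I = a⁴/12  ⇒  a = (12I)^(1/4) = (12×1.540×10^6)^(1/4) = 65.6 mm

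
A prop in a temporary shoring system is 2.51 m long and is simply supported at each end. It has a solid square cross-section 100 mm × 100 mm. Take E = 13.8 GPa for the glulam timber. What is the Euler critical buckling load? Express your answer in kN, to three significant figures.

I = a⁴/12 = 100⁴/12 = 8.333×10^6 mm⁴
I = 8.333×10^6 mm⁴ = 8.333×10^-6 m⁴
Effective length L_e = K·L = 1 × 2.51 = 2.510 m
P_cr = π²EI / L_e² = π² × 13.8×10⁹ × 8.333×10^-6 / 2.510² = 1.802×10^5 N

P_cr ≈ 180 kN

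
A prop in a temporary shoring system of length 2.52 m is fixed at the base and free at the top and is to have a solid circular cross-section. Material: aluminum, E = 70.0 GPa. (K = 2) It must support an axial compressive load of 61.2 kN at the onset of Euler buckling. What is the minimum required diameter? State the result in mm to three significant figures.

d ≈ 82.3 mm

L_e = K·L = 2 × 2.52 = 5.040 m
Required I = P_cr·L_e²/(π²E) = 6.120×10^4 × 5.040² / (π² × 7.00×10^10) = 2.250×10^-6 m⁴
I_req = 2.250×10^6 mm⁴
Solid circle: I = πd⁴/64  ⇒  d = (64I/π)^(1/4) = (64×2.250×10^6/π)^(1/4) = 82.3 mm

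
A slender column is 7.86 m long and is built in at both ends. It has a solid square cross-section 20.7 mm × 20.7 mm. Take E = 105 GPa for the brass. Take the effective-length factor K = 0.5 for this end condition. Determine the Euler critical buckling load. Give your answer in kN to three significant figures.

P_cr ≈ 1.03 kN

I = a⁴/12 = 20.7⁴/12 = 1.530×10^4 mm⁴
I = 1.530×10^4 mm⁴ = 1.530×10^-8 m⁴
Effective length L_e = K·L = 0.5 × 7.86 = 3.930 m
P_cr = π²EI / L_e² = π² × 105×10⁹ × 1.530×10^-8 / 3.930² = 1.027×10^3 N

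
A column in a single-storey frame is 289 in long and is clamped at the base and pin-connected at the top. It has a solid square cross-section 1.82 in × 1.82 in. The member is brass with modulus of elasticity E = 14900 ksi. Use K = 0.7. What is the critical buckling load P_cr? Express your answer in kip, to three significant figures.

I = a⁴/12 = 1.82⁴/12 = 0.9143 in⁴
Effective length L_e = K·L = 0.7 × 289 = 202.3 in
P_cr = π²EI / L_e² = π² × 14900×10³ × 0.9143 / 202.3² = 3.285×10^3 lb

P_cr ≈ 3.29 kip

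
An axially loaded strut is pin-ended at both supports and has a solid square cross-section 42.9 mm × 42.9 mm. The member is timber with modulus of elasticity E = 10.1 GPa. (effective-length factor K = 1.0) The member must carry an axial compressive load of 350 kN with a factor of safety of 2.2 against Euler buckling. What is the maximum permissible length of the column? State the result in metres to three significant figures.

L_max ≈ 0.191 m

I = a⁴/12 = 42.9⁴/12 = 2.823×10^5 mm⁴
I = 2.823×10^-7 m⁴
Required critical load P_cr = n·P = 2.2 × 350 = 770.0 kN = 7.700×10^5 N
From P_cr = π²EI/(K·L)²:  L = (1/K)·√(π²EI/P_cr) = (1/1)·√(π²×1.01×10^10×2.823×10^-7/7.700×10^5)
L = 0.191 m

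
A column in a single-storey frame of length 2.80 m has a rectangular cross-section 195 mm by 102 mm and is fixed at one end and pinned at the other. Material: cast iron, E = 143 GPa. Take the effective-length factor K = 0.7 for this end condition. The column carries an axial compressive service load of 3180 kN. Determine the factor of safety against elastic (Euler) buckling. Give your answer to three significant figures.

Buckling occurs about the weak axis: I_min = h·b³/12 with b = 102 mm (the shorter side).
I_min = 195×102³/12 = 1.724×10^7 mm⁴
I = 1.724×10^7 mm⁴ = 1.724×10^-5 m⁴
Effective length L_e = K·L = 0.7 × 2.80 = 1.960 m
P_cr = π²EI / L_e² = π² × 143×10⁹ × 1.724×10^-5 / 1.960² = 6.335×10^6 N
Factor of safety n = P_cr / P = 6335.5 / 3180 = 1.99

n ≈ 1.99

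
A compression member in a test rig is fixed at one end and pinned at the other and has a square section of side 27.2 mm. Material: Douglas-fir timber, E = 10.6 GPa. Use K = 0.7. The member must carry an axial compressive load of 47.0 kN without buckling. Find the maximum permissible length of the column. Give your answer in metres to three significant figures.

I = a⁴/12 = 27.2⁴/12 = 4.561×10^4 mm⁴
I = 4.561×10^-8 m⁴
At the buckling limit P_cr = P = 4.700×10^4 N
From P_cr = π²EI/(K·L)²:  L = (1/K)·√(π²EI/P_cr) = (1/0.7)·√(π²×1.06×10^10×4.561×10^-8/4.700×10^4)
L = 0.455 m

L_max ≈ 0.455 m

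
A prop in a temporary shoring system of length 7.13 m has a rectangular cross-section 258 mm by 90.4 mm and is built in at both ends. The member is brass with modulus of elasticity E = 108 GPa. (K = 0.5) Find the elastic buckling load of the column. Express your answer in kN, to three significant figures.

Buckling occurs about the weak axis: I_min = h·b³/12 with b = 90.4 mm (the shorter side).
I_min = 258×90.4³/12 = 1.588×10^7 mm⁴
I = 1.588×10^7 mm⁴ = 1.588×10^-5 m⁴
Effective length L_e = K·L = 0.5 × 7.13 = 3.565 m
P_cr = π²EI / L_e² = π² × 108×10⁹ × 1.588×10^-5 / 3.565² = 1.332×10^6 N

P_cr ≈ 1330 kN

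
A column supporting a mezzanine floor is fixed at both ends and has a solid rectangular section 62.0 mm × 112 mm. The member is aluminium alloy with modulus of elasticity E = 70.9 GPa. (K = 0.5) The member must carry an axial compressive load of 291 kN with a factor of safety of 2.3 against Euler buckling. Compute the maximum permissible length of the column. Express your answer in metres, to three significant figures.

L_max ≈ 3.05 m

Buckling occurs about the weak axis: I_min = h·b³/12 with b = 62.0 mm (the shorter side).
I_min = 112×62.0³/12 = 2.224×10^6 mm⁴
I = 2.224×10^-6 m⁴
Required critical load P_cr = n·P = 2.3 × 291 = 669.3 kN = 6.693×10^5 N
From P_cr = π²EI/(K·L)²:  L = (1/K)·√(π²EI/P_cr) = (1/0.5)·√(π²×7.09×10^10×2.224×10^-6/6.693×10^5)
L = 3.05 m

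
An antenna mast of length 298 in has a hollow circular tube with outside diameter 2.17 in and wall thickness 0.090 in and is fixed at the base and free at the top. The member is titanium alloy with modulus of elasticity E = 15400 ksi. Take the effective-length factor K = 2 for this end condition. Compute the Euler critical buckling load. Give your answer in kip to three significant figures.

Inner diameter d_i = 2.17 − 2×0.090 = 1.990 in
I = π(d_o⁴ − d_i⁴)/64 = π(2.17⁴ − 1.990⁴)/64 = 0.3186 in⁴
Effective length L_e = K·L = 2 × 298 = 596.0 in
P_cr = π²EI / L_e² = π² × 15400×10³ × 0.3186 / 596.0² = 136.3 lb

P_cr ≈ 0.136 kip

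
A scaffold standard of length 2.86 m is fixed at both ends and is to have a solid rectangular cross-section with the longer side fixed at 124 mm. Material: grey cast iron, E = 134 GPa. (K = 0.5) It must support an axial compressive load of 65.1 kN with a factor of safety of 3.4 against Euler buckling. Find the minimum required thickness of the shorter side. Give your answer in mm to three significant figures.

b ≈ 32.1 mm

Required P_cr = n·P = 3.4 × 65.1 = 221.3 kN
L_e = K·L = 0.5 × 2.86 = 1.430 m
Required I = P_cr·L_e²/(π²E) = 2.213×10^5 × 1.430² / (π² × 1.34×10^11) = 3.422×10^-7 m⁴
I_req = 3.422×10^5 mm⁴
Rectangle, weak axis: I_min = h·b³/12 with h = 124 mm fixed  ⇒  b = (12I/h)^(1/3) = 32.1 mm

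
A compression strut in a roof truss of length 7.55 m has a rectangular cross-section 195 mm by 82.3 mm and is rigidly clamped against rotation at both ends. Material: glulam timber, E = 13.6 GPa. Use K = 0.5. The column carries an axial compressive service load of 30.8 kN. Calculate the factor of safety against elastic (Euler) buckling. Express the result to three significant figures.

n ≈ 2.77

Buckling occurs about the weak axis: I_min = h·b³/12 with b = 82.3 mm (the shorter side).
I_min = 195×82.3³/12 = 9.058×10^6 mm⁴
I = 9.058×10^6 mm⁴ = 9.058×10^-6 m⁴
Effective length L_e = K·L = 0.5 × 7.55 = 3.775 m
P_cr = π²EI / L_e² = π² × 13.6×10⁹ × 9.058×10^-6 / 3.775² = 8.532×10^4 N
Factor of safety n = P_cr / P = 85.321 / 30.8 = 2.77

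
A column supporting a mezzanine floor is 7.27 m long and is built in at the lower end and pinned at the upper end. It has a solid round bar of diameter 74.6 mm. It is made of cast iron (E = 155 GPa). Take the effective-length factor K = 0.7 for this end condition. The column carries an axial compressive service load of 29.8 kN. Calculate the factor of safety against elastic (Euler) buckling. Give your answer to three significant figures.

I = πd⁴/64 = π×74.6⁴/64 = 1.520×10^6 mm⁴
I = 1.520×10^6 mm⁴ = 1.520×10^-6 m⁴
Effective length L_e = K·L = 0.7 × 7.27 = 5.089 m
P_cr = π²EI / L_e² = π² × 155×10⁹ × 1.520×10^-6 / 5.089² = 8.980×10^4 N
Factor of safety n = P_cr / P = 89.803 / 29.8 = 3.01

n ≈ 3.01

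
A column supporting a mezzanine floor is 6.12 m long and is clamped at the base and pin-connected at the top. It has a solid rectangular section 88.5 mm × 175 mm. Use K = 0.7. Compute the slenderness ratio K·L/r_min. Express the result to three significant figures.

λ ≈ 168

For a rectangle r_min = b/√12 = 88.5/√12 = 25.55 mm
L_e = K·L = 0.7 × 6.12 m = 4.284 m = 4284.0 mm
λ = L_e / r_min = 4284.0 / 25.55 = 168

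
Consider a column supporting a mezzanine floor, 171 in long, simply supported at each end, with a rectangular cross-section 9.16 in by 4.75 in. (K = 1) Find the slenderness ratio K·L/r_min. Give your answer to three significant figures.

λ ≈ 125

Buckling occurs about the weak axis: I_min = h·b³/12 with b = 4.75 in (the shorter side).
I_min = 9.16×4.75³/12 = 81.81 in⁴
A = 43.51 in²;  r_min = √(I/A) = √(81.81/43.51) = 1.371 in
L_e = K·L = 1 × 171 = 171.0 in
λ = L_e / r_min = 171.00 / 1.371 = 125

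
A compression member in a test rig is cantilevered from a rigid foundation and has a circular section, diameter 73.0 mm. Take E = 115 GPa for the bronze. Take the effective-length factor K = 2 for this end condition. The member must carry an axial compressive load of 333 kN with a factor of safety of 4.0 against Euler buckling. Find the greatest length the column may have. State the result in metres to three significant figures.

L_max ≈ 0.545 m

I = πd⁴/64 = π×73.0⁴/64 = 1.394×10^6 mm⁴
I = 1.394×10^-6 m⁴
Required critical load P_cr = n·P = 4.0 × 333 = 1332 kN = 1.332×10^6 N
From P_cr = π²EI/(K·L)²:  L = (1/K)·√(π²EI/P_cr) = (1/2)·√(π²×1.15×10^11×1.394×10^-6/1.332×10^6)
L = 0.545 m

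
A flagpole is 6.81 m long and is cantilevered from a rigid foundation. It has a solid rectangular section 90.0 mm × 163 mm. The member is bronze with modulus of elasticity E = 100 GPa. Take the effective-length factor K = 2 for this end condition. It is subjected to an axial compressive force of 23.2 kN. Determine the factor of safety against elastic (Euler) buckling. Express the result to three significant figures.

n ≈ 2.27

Buckling occurs about the weak axis: I_min = h·b³/12 with b = 90.0 mm (the shorter side).
I_min = 163×90.0³/12 = 9.902×10^6 mm⁴
I = 9.902×10^6 mm⁴ = 9.902×10^-6 m⁴
Effective length L_e = K·L = 2 × 6.81 = 13.62 m
P_cr = π²EI / L_e² = π² × 100×10⁹ × 9.902×10^-6 / 13.62² = 5.268×10^4 N
Factor of safety n = P_cr / P = 52.684 / 23.2 = 2.27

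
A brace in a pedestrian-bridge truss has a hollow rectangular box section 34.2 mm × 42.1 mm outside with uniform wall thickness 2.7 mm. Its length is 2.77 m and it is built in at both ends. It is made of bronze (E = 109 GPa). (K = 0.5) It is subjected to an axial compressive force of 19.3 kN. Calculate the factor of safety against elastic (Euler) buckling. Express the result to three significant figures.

n ≈ 1.96

Inner dimensions: h_i = 42.1 − 2×2.7 = 36.70 mm, b_i = 34.2 − 2×2.7 = 28.80 mm
Weak-axis I_min = (h_o·b_o³ − h_i·b_i³)/12 with b_o = 34.2, b_i = 28.80 mm (shorter outer/inner sides).
I_min = (42.1×34.2³ − 36.70×28.80³)/12 = 6.728×10^4 mm⁴
I = 6.728×10^4 mm⁴ = 6.728×10^-8 m⁴
Effective length L_e = K·L = 0.5 × 2.77 = 1.385 m
P_cr = π²EI / L_e² = π² × 109×10⁹ × 6.728×10^-8 / 1.385² = 3.773×10^4 N
Factor of safety n = P_cr / P = 37.733 / 19.3 = 1.96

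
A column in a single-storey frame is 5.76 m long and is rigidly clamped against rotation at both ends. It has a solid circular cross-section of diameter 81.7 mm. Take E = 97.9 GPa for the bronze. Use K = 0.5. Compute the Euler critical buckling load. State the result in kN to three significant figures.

P_cr ≈ 255 kN

I = πd⁴/64 = π×81.7⁴/64 = 2.187×10^6 mm⁴
I = 2.187×10^6 mm⁴ = 2.187×10^-6 m⁴
Effective length L_e = K·L = 0.5 × 5.76 = 2.880 m
P_cr = π²EI / L_e² = π² × 97.9×10⁹ × 2.187×10^-6 / 2.880² = 2.548×10^5 N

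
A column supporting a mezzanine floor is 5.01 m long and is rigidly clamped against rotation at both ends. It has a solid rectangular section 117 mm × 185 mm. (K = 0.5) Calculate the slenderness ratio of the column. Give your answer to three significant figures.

λ ≈ 74.2

Buckling occurs about the weak axis: I_min = h·b³/12 with b = 117 mm (the shorter side).
I_min = 185×117³/12 = 2.469×10^7 mm⁴
A = 2.164×10^4 mm²;  r_min = √(I/A) = √(2.469×10^7/2.164×10^4) = 33.77 mm
L_e = K·L = 0.5 × 5.01 m = 2.505 m = 2505.0 mm
λ = L_e / r_min = 2505.0 / 33.77 = 74.2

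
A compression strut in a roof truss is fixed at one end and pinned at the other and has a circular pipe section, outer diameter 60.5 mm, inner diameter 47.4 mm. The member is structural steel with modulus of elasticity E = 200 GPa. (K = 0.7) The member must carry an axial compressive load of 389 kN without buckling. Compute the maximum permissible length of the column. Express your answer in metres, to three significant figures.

L_max ≈ 2.06 m

d_o = 60.5 mm, d_i = 47.4 mm
I = π(d_o⁴ − d_i⁴)/64 = π(60.5⁴ − 47.40⁴)/64 = 4.099×10^5 mm⁴
I = 4.099×10^-7 m⁴
At the buckling limit P_cr = P = 3.890×10^5 N
From P_cr = π²EI/(K·L)²:  L = (1/K)·√(π²EI/P_cr) = (1/0.7)·√(π²×2.00×10^11×4.099×10^-7/3.890×10^5)
L = 2.06 m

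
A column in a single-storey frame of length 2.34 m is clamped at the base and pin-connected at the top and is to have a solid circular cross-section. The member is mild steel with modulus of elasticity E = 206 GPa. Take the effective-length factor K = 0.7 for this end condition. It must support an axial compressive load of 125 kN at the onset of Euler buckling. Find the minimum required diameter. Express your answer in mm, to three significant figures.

d ≈ 42.8 mm

L_e = K·L = 0.7 × 2.34 = 1.638 m
Required I = P_cr·L_e²/(π²E) = 1.250×10^5 × 1.638² / (π² × 2.06×10^11) = 1.650×10^-7 m⁴
I_req = 1.650×10^5 mm⁴
Solid circle: I = πd⁴/64  ⇒  d = (64I/π)^(1/4) = (64×1.650×10^5/π)^(1/4) = 42.8 mm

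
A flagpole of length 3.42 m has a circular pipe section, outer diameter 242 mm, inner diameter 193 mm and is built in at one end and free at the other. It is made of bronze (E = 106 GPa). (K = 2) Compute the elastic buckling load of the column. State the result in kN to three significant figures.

P_cr ≈ 2240 kN

d_o = 242 mm, d_i = 193 mm
I = π(d_o⁴ − d_i⁴)/64 = π(242⁴ − 193.0⁴)/64 = 1.002×10^8 mm⁴
I = 1.002×10^8 mm⁴ = 1.002×10^-4 m⁴
Effective length L_e = K·L = 2 × 3.42 = 6.840 m
P_cr = π²EI / L_e² = π² × 106×10⁹ × 1.002×10^-4 / 6.840² = 2.242×10^6 N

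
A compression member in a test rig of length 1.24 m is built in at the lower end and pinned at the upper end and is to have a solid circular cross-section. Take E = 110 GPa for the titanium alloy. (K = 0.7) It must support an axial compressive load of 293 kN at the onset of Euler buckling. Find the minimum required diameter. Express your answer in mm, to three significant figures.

L_e = K·L = 0.7 × 1.24 = 0.8680 m
Required I = P_cr·L_e²/(π²E) = 2.930×10^5 × 0.8680² / (π² × 1.10×10^11) = 2.033×10^-7 m⁴
I_req = 2.033×10^5 mm⁴
Solid circle: I = πd⁴/64  ⇒  d = (64I/π)^(1/4) = (64×2.033×10^5/π)^(1/4) = 45.1 mm

d ≈ 45.1 mm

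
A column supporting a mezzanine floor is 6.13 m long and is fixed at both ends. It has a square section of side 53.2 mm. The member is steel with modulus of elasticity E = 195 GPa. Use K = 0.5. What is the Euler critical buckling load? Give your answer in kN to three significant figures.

P_cr ≈ 137 kN

I = a⁴/12 = 53.2⁴/12 = 6.675×10^5 mm⁴
I = 6.675×10^5 mm⁴ = 6.675×10^-7 m⁴
Effective length L_e = K·L = 0.5 × 6.13 = 3.065 m
P_cr = π²EI / L_e² = π² × 195×10⁹ × 6.675×10^-7 / 3.065² = 1.368×10^5 N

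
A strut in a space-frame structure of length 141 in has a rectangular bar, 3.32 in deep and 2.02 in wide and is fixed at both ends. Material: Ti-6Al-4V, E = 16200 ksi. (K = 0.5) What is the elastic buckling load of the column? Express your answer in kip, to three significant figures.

P_cr ≈ 73.4 kip

Buckling occurs about the weak axis: I_min = h·b³/12 with b = 2.02 in (the shorter side).
I_min = 3.32×2.02³/12 = 2.280 in⁴
Effective length L_e = K·L = 0.5 × 141 = 70.50 in
P_cr = π²EI / L_e² = π² × 16200×10³ × 2.280 / 70.50² = 7.336×10^4 lb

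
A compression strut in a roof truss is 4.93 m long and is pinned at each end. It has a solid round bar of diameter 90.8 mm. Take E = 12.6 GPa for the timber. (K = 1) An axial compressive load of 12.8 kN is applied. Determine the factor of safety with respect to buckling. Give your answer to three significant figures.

n ≈ 1.33

I = πd⁴/64 = π×90.8⁴/64 = 3.337×10^6 mm⁴
I = 3.337×10^6 mm⁴ = 3.337×10^-6 m⁴
Effective length L_e = K·L = 1 × 4.93 = 4.930 m
P_cr = π²EI / L_e² = π² × 12.6×10⁹ × 3.337×10^-6 / 4.930² = 1.707×10^4 N
Factor of safety n = P_cr / P = 17.072 / 12.8 = 1.33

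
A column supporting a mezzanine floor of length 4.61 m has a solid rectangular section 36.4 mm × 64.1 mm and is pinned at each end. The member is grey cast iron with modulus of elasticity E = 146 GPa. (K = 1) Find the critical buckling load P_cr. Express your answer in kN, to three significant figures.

P_cr ≈ 17.5 kN

Buckling occurs about the weak axis: I_min = h·b³/12 with b = 36.4 mm (the shorter side).
I_min = 64.1×36.4³/12 = 2.576×10^5 mm⁴
I = 2.576×10^5 mm⁴ = 2.576×10^-7 m⁴
Effective length L_e = K·L = 1 × 4.61 = 4.610 m
P_cr = π²EI / L_e² = π² × 146×10⁹ × 2.576×10^-7 / 4.610² = 1.747×10^4 N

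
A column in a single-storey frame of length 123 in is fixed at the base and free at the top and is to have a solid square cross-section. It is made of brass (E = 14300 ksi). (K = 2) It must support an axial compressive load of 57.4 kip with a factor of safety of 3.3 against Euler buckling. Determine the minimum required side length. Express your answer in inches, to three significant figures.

Required P_cr = n·P = 3.3 × 57.4 = 189.4 kip
L_e = K·L = 2 × 123 = 246.0 in
Required I = P_cr·L_e²/(π²E) = 1.894×10^5 × 246.0² / (π² × 1.43×10^7) = 81.22 in⁴
Solid square: I = a⁴/12  ⇒  a = (12I)^(1/4) = (12×81.22)^(1/4) = 5.59 in

a ≈ 5.59 in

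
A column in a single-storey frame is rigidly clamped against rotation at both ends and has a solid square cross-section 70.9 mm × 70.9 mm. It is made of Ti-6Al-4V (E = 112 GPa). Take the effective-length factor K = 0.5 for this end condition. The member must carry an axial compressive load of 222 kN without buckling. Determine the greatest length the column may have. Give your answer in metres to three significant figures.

L_max ≈ 6.48 m

I = a⁴/12 = 70.9⁴/12 = 2.106×10^6 mm⁴
I = 2.106×10^-6 m⁴
At the buckling limit P_cr = P = 2.220×10^5 N
From P_cr = π²EI/(K·L)²:  L = (1/K)·√(π²EI/P_cr) = (1/0.5)·√(π²×1.12×10^11×2.106×10^-6/2.220×10^5)
L = 6.48 m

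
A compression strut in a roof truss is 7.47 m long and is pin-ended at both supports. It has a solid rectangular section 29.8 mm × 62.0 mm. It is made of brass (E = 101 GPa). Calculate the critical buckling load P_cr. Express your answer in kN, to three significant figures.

Buckling occurs about the weak axis: I_min = h·b³/12 with b = 29.8 mm (the shorter side).
I_min = 62.0×29.8³/12 = 1.367×10^5 mm⁴
I = 1.367×10^5 mm⁴ = 1.367×10^-7 m⁴
Effective length L_e = K·L = 1 × 7.47 = 7.470 m
P_cr = π²EI / L_e² = π² × 101×10⁹ × 1.367×10^-7 / 7.470² = 2.443×10^3 N

P_cr ≈ 2.44 kN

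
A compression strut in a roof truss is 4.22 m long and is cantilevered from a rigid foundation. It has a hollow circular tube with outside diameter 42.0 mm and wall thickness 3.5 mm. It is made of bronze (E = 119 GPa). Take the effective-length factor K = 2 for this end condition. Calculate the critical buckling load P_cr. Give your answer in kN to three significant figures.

P_cr ≈ 1.30 kN

Inner diameter d_i = 42.0 − 2×3.5 = 35.00 mm
I = π(d_o⁴ − d_i⁴)/64 = π(42.0⁴ − 35.00⁴)/64 = 7.908×10^4 mm⁴
I = 7.908×10^4 mm⁴ = 7.908×10^-8 m⁴
Effective length L_e = K·L = 2 × 4.22 = 8.440 m
P_cr = π²EI / L_e² = π² × 119×10⁹ × 7.908×10^-8 / 8.440² = 1.304×10^3 N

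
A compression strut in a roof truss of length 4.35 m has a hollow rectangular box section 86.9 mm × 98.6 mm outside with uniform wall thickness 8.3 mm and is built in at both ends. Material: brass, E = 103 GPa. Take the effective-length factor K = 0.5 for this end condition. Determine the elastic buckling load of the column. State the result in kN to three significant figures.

P_cr ≈ 649 kN

Inner dimensions: h_i = 98.6 − 2×8.3 = 82.00 mm, b_i = 86.9 − 2×8.3 = 70.30 mm
Weak-axis I_min = (h_o·b_o³ − h_i·b_i³)/12 with b_o = 86.9, b_i = 70.30 mm (shorter outer/inner sides).
I_min = (98.6×86.9³ − 82.00×70.30³)/12 = 3.018×10^6 mm⁴
I = 3.018×10^6 mm⁴ = 3.018×10^-6 m⁴
Effective length L_e = K·L = 0.5 × 4.35 = 2.175 m
P_cr = π²EI / L_e² = π² × 103×10⁹ × 3.018×10^-6 / 2.175² = 6.485×10^5 N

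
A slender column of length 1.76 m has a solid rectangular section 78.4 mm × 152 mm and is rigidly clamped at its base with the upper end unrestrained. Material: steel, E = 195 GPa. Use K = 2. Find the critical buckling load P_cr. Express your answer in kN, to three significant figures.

P_cr ≈ 948 kN

Buckling occurs about the weak axis: I_min = h·b³/12 with b = 78.4 mm (the shorter side).
I_min = 152×78.4³/12 = 6.104×10^6 mm⁴
I = 6.104×10^6 mm⁴ = 6.104×10^-6 m⁴
Effective length L_e = K·L = 2 × 1.76 = 3.520 m
P_cr = π²EI / L_e² = π² × 195×10⁹ × 6.104×10^-6 / 3.520² = 9.481×10^5 N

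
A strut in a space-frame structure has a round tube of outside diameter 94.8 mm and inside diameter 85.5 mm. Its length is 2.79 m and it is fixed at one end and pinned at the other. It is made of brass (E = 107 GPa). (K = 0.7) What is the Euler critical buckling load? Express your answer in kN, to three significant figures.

d_o = 94.8 mm, d_i = 85.5 mm
I = π(d_o⁴ − d_i⁴)/64 = π(94.8⁴ − 85.50⁴)/64 = 1.341×10^6 mm⁴
I = 1.341×10^6 mm⁴ = 1.341×10^-6 m⁴
Effective length L_e = K·L = 0.7 × 2.79 = 1.953 m
P_cr = π²EI / L_e² = π² × 107×10⁹ × 1.341×10^-6 / 1.953² = 3.714×10^5 N

P_cr ≈ 371 kN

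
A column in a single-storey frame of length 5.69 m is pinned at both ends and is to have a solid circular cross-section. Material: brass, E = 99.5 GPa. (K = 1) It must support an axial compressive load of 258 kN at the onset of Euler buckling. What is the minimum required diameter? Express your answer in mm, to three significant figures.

L_e = K·L = 1 × 5.69 = 5.690 m
Required I = P_cr·L_e²/(π²E) = 2.580×10^5 × 5.690² / (π² × 9.95×10^10) = 8.506×10^-6 m⁴
I_req = 8.506×10^6 mm⁴
Solid circle: I = πd⁴/64  ⇒  d = (64I/π)^(1/4) = (64×8.506×10^6/π)^(1/4) = 115 mm

d ≈ 115 mm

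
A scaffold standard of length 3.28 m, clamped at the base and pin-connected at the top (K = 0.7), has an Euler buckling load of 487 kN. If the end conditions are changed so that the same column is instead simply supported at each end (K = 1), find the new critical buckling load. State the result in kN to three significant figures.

P_cr ∝ 1/K², so P_cr,new = P_cr,old × (K_old/K_new)² = 487 × (0.7/1)²
= 487 × 0.4900 = 239 kN

P_cr ≈ 239 kN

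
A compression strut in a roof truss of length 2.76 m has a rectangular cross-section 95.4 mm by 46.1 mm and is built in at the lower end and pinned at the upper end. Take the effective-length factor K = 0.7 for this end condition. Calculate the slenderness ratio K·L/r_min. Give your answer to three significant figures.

λ ≈ 145

Buckling occurs about the weak axis: I_min = h·b³/12 with b = 46.1 mm (the shorter side).
I_min = 95.4×46.1³/12 = 7.789×10^5 mm⁴
A = 4.398×10^3 mm²;  r_min = √(I/A) = √(7.789×10^5/4.398×10^3) = 13.31 mm
L_e = K·L = 0.7 × 2.76 m = 1.932 m = 1932.0 mm
λ = L_e / r_min = 1932.0 / 13.31 = 145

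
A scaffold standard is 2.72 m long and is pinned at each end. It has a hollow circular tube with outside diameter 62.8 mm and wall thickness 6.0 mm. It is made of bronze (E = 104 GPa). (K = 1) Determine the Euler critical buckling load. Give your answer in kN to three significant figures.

P_cr ≈ 60.6 kN

Inner diameter d_i = 62.8 − 2×6.0 = 50.80 mm
I = π(d_o⁴ − d_i⁴)/64 = π(62.8⁴ − 50.80⁴)/64 = 4.366×10^5 mm⁴
I = 4.366×10^5 mm⁴ = 4.366×10^-7 m⁴
Effective length L_e = K·L = 1 × 2.72 = 2.720 m
P_cr = π²EI / L_e² = π² × 104×10⁹ × 4.366×10^-7 / 2.720² = 6.057×10^4 N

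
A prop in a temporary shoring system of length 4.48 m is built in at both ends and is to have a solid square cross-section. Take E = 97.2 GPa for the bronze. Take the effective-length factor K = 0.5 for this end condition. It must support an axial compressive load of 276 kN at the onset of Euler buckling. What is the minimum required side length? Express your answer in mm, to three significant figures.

L_e = K·L = 0.5 × 4.48 = 2.240 m
Required I = P_cr·L_e²/(π²E) = 2.760×10^5 × 2.240² / (π² × 9.72×10^10) = 1.444×10^-6 m⁴
I_req = 1.444×10^6 mm⁴
Solid square: I = a⁴/12  ⇒  a = (12I)^(1/4) = (12×1.444×10^6)^(1/4) = 64.5 mm

a ≈ 64.5 mm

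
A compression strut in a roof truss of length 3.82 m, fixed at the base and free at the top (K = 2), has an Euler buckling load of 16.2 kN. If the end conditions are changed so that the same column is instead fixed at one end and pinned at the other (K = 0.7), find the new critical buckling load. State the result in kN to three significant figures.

P_cr ≈ 132 kN

P_cr ∝ 1/K², so P_cr,new = P_cr,old × (K_old/K_new)² = 16.2 × (2/0.7)²
= 16.2 × 8.163 = 132 kN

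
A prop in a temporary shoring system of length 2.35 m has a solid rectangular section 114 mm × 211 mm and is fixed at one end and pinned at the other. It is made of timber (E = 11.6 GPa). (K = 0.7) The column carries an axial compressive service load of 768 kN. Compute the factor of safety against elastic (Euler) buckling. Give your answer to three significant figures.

Buckling occurs about the weak axis: I_min = h·b³/12 with b = 114 mm (the shorter side).
I_min = 211×114³/12 = 2.605×10^7 mm⁴
I = 2.605×10^7 mm⁴ = 2.605×10^-5 m⁴
Effective length L_e = K·L = 0.7 × 2.35 = 1.645 m
P_cr = π²EI / L_e² = π² × 11.6×10⁹ × 2.605×10^-5 / 1.645² = 1.102×10^6 N
Factor of safety n = P_cr / P = 1102.2 / 768 = 1.44

n ≈ 1.44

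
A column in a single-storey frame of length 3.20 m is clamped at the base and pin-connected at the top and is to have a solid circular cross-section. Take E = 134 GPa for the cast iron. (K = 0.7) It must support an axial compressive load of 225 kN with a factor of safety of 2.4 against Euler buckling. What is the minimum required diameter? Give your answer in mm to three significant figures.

d ≈ 80.4 mm

Required P_cr = n·P = 2.4 × 225 = 540.0 kN
L_e = K·L = 0.7 × 3.20 = 2.240 m
Required I = P_cr·L_e²/(π²E) = 5.400×10^5 × 2.240² / (π² × 1.34×10^11) = 2.049×10^-6 m⁴
I_req = 2.049×10^6 mm⁴
Solid circle: I = πd⁴/64  ⇒  d = (64I/π)^(1/4) = (64×2.049×10^6/π)^(1/4) = 80.4 mm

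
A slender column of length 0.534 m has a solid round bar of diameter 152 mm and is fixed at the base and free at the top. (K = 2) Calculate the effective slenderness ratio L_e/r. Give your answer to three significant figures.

λ ≈ 28.1

For a solid circle r = d/4 = 152/4 = 38.00 mm
L_e = K·L = 2 × 0.534 m = 1.068 m = 1068.0 mm
λ = L_e / r_min = 1068.0 / 38.00 = 28.1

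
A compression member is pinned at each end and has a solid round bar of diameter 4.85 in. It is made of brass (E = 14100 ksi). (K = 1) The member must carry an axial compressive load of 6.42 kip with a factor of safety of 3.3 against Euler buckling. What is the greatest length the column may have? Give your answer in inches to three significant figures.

I = πd⁴/64 = π×4.85⁴/64 = 27.16 in⁴
Required critical load P_cr = n·P = 3.3 × 6.42 = 21.19 kip = 2.119×10^4 lb
From P_cr = π²EI/(K·L)²:  L = (1/K)·√(π²EI/P_cr) = (1/1)·√(π²×1.41×10^7×27.16/2.119×10^4)
L = 422 in

L_max ≈ 422 in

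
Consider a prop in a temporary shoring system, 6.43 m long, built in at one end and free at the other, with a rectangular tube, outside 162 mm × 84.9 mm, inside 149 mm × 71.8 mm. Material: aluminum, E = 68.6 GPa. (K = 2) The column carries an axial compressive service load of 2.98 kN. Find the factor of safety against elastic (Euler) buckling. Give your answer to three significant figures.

n ≈ 5.04

Weak-axis I_min = (h_o·b_o³ − h_i·b_i³)/12 with b_o = 84.9, b_i = 71.80 mm (shorter outer/inner sides).
I_min = (162×84.9³ − 149.0×71.80³)/12 = 3.665×10^6 mm⁴
I = 3.665×10^6 mm⁴ = 3.665×10^-6 m⁴
Effective length L_e = K·L = 2 × 6.43 = 12.86 m
P_cr = π²EI / L_e² = π² × 68.6×10⁹ × 3.665×10^-6 / 12.86² = 1.501×10^4 N
Factor of safety n = P_cr / P = 15.006 / 2.98 = 5.04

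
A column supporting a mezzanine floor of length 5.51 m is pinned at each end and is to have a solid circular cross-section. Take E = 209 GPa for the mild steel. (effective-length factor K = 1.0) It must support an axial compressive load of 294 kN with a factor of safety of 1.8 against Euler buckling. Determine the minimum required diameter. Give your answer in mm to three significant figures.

Required P_cr = n·P = 1.8 × 294 = 529.2 kN
L_e = K·L = 1 × 5.51 = 5.510 m
Required I = P_cr·L_e²/(π²E) = 5.292×10^5 × 5.510² / (π² × 2.09×10^11) = 7.789×10^-6 m⁴
I_req = 7.789×10^6 mm⁴
Solid circle: I = πd⁴/64  ⇒  d = (64I/π)^(1/4) = (64×7.789×10^6/π)^(1/4) = 112 mm

d ≈ 112 mm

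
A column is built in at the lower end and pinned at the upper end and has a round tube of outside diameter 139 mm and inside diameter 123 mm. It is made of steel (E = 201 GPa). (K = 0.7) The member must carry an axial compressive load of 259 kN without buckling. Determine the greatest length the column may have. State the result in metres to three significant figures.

L_max ≈ 10.5 m

d_o = 139 mm, d_i = 123 mm
I = π(d_o⁴ − d_i⁴)/64 = π(139⁴ − 123.0⁴)/64 = 7.089×10^6 mm⁴
I = 7.089×10^-6 m⁴
At the buckling limit P_cr = P = 2.590×10^5 N
From P_cr = π²EI/(K·L)²:  L = (1/K)·√(π²EI/P_cr) = (1/0.7)·√(π²×2.01×10^11×7.089×10^-6/2.590×10^5)
L = 10.5 m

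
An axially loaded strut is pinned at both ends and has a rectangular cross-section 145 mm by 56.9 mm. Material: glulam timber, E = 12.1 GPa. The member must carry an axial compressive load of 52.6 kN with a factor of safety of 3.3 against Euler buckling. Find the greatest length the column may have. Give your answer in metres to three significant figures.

L_max ≈ 1.24 m

Buckling occurs about the weak axis: I_min = h·b³/12 with b = 56.9 mm (the shorter side).
I_min = 145×56.9³/12 = 2.226×10^6 mm⁴
I = 2.226×10^-6 m⁴
Required critical load P_cr = n·P = 3.3 × 52.6 = 173.6 kN = 1.736×10^5 N
From P_cr = π²EI/(K·L)²:  L = (1/K)·√(π²EI/P_cr) = (1/1)·√(π²×1.21×10^10×2.226×10^-6/1.736×10^5)
L = 1.24 m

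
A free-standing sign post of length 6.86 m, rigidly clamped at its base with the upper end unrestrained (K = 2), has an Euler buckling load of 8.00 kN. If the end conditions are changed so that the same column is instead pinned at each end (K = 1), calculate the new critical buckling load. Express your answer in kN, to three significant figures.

P_cr ≈ 32.0 kN

P_cr ∝ 1/K², so P_cr,new = P_cr,old × (K_old/K_new)² = 8.00 × (2/1)²
= 8.00 × 4.000 = 32.0 kN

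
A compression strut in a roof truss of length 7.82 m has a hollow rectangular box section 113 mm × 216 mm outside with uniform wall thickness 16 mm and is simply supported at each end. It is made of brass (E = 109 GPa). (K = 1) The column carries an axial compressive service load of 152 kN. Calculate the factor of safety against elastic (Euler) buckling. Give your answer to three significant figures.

n ≈ 2.06

Inner dimensions: h_i = 216 − 2×16 = 184.0 mm, b_i = 113 − 2×16 = 81.00 mm
Weak-axis I_min = (h_o·b_o³ − h_i·b_i³)/12 with b_o = 113, b_i = 81.00 mm (shorter outer/inner sides).
I_min = (216×113³ − 184.0×81.00³)/12 = 1.782×10^7 mm⁴
I = 1.782×10^7 mm⁴ = 1.782×10^-5 m⁴
Effective length L_e = K·L = 1 × 7.82 = 7.820 m
P_cr = π²EI / L_e² = π² × 109×10⁹ × 1.782×10^-5 / 7.820² = 3.135×10^5 N
Factor of safety n = P_cr / P = 313.55 / 152 = 2.06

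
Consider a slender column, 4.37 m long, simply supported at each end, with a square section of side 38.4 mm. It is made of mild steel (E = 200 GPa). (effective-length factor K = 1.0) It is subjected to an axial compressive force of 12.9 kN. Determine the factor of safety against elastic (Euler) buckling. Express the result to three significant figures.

I = a⁴/12 = 38.4⁴/12 = 1.812×10^5 mm⁴
I = 1.812×10^5 mm⁴ = 1.812×10^-7 m⁴
Effective length L_e = K·L = 1 × 4.37 = 4.370 m
P_cr = π²EI / L_e² = π² × 200×10⁹ × 1.812×10^-7 / 4.370² = 1.873×10^4 N
Factor of safety n = P_cr / P = 18.729 / 12.9 = 1.45

n ≈ 1.45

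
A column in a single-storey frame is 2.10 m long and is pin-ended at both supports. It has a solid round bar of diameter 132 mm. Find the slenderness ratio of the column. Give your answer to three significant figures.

λ ≈ 63.6

I = πd⁴/64 = π×132⁴/64 = 1.490×10^7 mm⁴
A = 1.368×10^4 mm²;  r_min = √(I/A) = √(1.490×10^7/1.368×10^4) = 33.00 mm
L_e = K·L = 1 × 2.10 m = 2.100 m = 2100.0 mm
λ = L_e / r_min = 2100.0 / 33.00 = 63.6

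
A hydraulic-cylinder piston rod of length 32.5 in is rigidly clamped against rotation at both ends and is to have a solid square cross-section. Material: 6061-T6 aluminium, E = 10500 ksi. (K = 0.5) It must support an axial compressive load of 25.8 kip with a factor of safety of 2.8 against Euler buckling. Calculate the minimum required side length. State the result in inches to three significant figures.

Required P_cr = n·P = 2.8 × 25.8 = 72.24 kip
L_e = K·L = 0.5 × 32.5 = 16.25 in
Required I = P_cr·L_e²/(π²E) = 7.224×10^4 × 16.25² / (π² × 1.05×10^7) = 0.1841 in⁴
Solid square: I = a⁴/12  ⇒  a = (12I)^(1/4) = (12×0.1841)^(1/4) = 1.22 in

a ≈ 1.22 in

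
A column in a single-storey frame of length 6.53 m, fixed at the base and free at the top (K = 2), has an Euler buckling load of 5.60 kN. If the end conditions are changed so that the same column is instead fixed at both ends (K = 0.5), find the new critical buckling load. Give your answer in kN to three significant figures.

P_cr ≈ 89.6 kN

P_cr ∝ 1/K², so P_cr,new = P_cr,old × (K_old/K_new)² = 5.60 × (2/0.5)²
= 5.60 × 16.00 = 89.6 kN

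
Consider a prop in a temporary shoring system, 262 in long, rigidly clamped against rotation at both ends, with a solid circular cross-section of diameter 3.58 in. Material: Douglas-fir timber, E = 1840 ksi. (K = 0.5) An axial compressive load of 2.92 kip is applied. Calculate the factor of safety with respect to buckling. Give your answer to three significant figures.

n ≈ 2.92

I = πd⁴/64 = π×3.58⁴/64 = 8.063 in⁴
Effective length L_e = K·L = 0.5 × 262 = 131.0 in
P_cr = π²EI / L_e² = π² × 1840×10³ × 8.063 / 131.0² = 8.533×10^3 lb
Factor of safety n = P_cr / P = 8.5325 / 2.92 = 2.92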